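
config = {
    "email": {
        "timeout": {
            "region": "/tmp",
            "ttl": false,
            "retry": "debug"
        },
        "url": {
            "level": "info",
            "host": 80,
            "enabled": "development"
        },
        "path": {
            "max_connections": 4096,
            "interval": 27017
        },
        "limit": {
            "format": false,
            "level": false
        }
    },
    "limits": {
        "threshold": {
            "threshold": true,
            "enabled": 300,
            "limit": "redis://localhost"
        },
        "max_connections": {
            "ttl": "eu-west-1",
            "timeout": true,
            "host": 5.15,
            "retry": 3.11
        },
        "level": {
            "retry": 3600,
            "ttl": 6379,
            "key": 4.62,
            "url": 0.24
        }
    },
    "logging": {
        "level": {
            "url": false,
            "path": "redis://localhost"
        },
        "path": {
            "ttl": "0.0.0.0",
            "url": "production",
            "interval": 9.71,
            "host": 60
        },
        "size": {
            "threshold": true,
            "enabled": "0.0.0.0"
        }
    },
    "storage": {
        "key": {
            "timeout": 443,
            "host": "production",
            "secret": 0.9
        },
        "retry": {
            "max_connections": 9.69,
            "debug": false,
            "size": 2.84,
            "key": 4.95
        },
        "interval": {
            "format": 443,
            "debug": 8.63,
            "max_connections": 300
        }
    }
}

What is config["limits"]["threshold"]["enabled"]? 300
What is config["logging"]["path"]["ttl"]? "0.0.0.0"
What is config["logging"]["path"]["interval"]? 9.71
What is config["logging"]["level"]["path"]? "redis://localhost"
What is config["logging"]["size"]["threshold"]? True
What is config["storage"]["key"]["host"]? "production"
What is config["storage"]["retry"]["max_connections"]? 9.69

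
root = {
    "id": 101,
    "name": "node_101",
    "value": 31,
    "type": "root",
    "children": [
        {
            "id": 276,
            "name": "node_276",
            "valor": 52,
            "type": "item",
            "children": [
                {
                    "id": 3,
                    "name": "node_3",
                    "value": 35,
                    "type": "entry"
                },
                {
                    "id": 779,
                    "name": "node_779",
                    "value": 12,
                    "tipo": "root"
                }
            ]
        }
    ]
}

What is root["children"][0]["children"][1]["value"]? 12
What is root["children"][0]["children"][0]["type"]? "entry"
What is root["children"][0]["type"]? "item"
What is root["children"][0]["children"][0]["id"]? 3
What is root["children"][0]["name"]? "node_276"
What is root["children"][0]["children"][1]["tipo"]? "root"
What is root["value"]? 31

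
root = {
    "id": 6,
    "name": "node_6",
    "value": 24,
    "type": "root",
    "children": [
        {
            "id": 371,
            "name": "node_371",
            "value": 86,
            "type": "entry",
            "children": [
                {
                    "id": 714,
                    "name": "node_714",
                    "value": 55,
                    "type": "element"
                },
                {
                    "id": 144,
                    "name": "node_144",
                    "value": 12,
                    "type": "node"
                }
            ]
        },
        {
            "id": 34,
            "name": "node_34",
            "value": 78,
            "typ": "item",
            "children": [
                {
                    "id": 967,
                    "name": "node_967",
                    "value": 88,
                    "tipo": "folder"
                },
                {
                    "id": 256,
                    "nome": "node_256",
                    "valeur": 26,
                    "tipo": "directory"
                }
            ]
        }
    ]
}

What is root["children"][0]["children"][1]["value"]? 12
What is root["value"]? 24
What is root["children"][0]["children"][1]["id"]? 144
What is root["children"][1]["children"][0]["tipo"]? "folder"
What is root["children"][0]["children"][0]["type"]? "element"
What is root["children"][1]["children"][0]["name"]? "node_967"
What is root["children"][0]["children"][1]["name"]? "node_144"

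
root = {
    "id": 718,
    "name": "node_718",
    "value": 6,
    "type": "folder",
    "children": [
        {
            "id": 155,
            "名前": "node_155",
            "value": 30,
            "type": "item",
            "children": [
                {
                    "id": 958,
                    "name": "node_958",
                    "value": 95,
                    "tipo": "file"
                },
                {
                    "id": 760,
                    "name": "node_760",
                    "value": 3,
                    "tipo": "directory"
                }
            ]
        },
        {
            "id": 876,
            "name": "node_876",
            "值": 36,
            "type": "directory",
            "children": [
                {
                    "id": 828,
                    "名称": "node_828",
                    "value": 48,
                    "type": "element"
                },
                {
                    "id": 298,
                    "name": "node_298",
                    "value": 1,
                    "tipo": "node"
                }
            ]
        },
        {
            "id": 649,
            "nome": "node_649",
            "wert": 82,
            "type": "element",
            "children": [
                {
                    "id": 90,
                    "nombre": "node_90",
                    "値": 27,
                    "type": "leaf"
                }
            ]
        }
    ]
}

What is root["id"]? 718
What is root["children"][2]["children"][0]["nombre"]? "node_90"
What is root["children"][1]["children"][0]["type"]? "element"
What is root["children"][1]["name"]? "node_876"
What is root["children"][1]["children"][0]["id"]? 828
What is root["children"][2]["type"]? "element"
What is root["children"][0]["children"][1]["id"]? 760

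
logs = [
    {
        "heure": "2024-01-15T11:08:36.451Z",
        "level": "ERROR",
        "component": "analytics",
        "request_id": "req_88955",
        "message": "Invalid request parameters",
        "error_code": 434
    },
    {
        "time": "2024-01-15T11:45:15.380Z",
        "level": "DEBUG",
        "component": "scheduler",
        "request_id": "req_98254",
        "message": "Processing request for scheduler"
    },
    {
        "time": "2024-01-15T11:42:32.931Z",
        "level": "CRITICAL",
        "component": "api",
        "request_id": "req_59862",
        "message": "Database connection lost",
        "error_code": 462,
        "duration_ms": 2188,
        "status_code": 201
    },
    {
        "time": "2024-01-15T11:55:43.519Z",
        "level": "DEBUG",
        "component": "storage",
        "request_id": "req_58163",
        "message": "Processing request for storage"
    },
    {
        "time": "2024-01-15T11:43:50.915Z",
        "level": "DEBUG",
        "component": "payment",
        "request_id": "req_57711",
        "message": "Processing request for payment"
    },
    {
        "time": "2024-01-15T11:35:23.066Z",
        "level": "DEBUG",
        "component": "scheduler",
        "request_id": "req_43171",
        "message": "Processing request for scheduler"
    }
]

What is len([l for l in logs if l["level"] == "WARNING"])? 0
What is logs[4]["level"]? "DEBUG"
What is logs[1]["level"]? "DEBUG"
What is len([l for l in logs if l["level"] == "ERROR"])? 1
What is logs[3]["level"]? "DEBUG"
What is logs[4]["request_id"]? "req_57711"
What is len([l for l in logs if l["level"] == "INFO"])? 0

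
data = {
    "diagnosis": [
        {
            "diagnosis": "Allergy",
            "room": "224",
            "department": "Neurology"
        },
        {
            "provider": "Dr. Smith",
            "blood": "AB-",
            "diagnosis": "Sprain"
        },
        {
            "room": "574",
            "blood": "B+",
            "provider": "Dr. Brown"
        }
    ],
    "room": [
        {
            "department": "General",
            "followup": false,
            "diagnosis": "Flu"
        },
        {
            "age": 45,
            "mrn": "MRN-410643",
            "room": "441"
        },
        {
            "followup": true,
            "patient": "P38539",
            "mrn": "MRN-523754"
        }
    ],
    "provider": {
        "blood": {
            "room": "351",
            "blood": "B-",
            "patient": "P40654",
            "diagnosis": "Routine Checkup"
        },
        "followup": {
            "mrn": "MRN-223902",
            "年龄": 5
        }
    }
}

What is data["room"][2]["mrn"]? "MRN-523754"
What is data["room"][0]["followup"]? False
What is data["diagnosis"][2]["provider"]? "Dr. Brown"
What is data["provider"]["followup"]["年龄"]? 5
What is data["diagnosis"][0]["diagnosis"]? "Allergy"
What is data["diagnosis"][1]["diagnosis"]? "Sprain"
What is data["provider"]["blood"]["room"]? "351"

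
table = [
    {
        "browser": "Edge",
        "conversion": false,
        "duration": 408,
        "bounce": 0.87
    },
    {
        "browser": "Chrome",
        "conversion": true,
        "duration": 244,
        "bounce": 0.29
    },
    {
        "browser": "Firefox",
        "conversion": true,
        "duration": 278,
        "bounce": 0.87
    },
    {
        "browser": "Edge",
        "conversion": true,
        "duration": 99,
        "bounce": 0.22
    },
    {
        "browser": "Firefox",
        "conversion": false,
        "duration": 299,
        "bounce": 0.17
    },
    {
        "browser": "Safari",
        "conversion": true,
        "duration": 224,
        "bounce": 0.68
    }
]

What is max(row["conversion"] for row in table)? True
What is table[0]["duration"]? 408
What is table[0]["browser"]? "Edge"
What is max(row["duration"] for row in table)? 408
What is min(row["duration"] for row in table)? 99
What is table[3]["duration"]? 99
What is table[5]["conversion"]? True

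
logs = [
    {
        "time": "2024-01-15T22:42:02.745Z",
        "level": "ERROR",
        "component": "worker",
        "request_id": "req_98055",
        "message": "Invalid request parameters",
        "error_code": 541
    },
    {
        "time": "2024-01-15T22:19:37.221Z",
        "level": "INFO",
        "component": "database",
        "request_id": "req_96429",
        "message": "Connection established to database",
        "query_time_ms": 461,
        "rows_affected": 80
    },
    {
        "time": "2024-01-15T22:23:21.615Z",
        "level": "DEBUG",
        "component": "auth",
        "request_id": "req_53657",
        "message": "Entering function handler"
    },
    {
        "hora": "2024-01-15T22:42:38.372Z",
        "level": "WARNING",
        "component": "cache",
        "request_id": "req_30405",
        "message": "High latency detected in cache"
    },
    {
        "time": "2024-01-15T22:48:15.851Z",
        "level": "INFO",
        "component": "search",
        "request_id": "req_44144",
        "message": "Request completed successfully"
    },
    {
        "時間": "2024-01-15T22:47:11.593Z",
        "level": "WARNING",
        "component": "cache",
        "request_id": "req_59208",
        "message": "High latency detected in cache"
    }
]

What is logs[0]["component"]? "worker"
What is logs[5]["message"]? "High latency detected in cache"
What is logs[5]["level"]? "WARNING"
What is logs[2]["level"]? "DEBUG"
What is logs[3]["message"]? "High latency detected in cache"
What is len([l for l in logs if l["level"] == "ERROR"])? 1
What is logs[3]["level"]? "WARNING"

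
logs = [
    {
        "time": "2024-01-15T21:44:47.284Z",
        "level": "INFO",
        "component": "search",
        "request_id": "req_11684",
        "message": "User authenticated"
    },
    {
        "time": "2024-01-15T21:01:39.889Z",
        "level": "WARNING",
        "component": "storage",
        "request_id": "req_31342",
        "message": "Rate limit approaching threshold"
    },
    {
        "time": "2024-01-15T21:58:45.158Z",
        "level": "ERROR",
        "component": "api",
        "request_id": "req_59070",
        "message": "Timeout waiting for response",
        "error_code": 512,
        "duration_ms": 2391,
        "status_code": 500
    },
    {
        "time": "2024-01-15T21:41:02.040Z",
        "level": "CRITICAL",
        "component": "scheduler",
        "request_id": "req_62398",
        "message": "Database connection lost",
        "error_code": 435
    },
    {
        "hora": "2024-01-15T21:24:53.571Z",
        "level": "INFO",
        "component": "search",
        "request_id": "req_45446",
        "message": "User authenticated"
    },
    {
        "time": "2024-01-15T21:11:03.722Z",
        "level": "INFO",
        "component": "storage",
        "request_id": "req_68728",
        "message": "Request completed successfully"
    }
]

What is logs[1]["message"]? "Rate limit approaching threshold"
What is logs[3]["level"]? "CRITICAL"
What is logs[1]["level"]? "WARNING"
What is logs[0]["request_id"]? "req_11684"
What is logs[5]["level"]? "INFO"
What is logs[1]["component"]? "storage"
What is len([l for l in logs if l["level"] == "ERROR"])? 1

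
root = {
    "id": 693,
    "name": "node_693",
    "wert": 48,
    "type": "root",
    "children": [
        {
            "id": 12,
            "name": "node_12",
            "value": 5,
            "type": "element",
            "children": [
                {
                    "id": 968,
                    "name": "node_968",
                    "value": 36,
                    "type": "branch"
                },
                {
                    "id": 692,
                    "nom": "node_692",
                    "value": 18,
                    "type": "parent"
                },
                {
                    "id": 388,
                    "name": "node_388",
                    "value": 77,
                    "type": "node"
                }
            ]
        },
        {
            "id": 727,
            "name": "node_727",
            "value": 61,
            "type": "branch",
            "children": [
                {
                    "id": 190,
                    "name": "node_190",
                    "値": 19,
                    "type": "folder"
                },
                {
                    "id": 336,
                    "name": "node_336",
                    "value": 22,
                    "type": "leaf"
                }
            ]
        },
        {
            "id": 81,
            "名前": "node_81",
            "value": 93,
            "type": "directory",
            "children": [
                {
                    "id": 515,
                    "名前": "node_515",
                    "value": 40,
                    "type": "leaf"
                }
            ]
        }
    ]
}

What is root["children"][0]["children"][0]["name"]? "node_968"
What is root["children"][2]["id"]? 81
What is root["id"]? 693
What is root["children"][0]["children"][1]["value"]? 18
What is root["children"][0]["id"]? 12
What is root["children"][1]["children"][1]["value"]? 22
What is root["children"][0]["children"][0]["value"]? 36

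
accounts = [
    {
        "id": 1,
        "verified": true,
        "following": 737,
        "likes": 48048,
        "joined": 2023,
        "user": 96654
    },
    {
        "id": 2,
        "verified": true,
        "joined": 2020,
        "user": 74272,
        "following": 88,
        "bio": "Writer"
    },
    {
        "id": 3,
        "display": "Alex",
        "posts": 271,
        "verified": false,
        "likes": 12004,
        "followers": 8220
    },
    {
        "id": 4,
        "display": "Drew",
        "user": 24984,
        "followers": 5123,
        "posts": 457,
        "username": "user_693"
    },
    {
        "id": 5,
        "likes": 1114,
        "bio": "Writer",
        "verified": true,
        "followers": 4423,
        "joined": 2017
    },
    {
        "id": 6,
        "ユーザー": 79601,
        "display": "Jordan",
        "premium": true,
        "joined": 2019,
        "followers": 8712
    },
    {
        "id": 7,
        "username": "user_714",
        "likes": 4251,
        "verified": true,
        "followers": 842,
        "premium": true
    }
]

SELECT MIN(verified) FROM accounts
False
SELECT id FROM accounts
[1, 2, 3, 4, 5, 6, 7]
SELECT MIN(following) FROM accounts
88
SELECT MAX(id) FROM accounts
7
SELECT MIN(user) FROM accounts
24984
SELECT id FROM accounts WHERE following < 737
[2]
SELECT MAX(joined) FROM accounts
2023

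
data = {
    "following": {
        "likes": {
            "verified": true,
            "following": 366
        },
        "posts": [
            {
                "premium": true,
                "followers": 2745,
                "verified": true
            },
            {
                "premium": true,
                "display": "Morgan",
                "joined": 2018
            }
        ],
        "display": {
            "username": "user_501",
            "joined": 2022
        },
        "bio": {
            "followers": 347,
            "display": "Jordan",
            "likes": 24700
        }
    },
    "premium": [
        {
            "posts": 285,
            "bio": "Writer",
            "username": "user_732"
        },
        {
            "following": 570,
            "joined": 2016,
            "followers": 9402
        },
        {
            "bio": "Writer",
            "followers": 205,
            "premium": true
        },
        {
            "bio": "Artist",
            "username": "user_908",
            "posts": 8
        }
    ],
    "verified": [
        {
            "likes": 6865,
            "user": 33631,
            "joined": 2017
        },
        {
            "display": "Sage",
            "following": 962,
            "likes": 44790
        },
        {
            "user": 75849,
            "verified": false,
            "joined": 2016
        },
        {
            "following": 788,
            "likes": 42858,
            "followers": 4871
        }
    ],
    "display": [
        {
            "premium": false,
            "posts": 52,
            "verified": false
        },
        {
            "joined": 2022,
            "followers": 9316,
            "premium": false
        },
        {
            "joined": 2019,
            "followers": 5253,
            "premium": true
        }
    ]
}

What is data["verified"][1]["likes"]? 44790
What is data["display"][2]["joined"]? 2019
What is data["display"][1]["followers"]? 9316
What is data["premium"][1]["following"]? 570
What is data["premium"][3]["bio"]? "Artist"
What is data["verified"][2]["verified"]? False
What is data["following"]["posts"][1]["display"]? "Morgan"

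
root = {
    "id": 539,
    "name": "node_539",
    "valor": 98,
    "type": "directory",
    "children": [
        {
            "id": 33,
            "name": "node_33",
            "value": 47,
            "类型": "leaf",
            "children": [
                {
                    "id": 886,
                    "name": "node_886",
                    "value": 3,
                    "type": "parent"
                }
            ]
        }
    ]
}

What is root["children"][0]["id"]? 33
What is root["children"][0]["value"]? 47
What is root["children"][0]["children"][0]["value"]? 3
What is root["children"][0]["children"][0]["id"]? 886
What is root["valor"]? 98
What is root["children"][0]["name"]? "node_33"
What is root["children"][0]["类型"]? "leaf"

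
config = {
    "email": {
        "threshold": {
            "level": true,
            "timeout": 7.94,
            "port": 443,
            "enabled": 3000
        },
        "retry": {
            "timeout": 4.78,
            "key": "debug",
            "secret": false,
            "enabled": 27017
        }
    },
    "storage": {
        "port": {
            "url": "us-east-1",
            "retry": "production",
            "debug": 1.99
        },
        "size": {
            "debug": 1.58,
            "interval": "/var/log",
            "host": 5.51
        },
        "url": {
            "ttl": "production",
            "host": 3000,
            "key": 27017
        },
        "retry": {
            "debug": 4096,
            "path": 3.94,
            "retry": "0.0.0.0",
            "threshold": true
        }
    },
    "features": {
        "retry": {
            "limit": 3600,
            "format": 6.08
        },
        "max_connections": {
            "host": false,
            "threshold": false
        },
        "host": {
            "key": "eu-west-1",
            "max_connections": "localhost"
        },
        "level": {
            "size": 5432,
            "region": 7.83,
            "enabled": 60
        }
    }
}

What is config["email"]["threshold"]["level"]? True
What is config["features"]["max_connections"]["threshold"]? False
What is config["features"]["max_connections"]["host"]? False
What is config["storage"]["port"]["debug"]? 1.99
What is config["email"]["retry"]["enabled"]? 27017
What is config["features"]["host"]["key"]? "eu-west-1"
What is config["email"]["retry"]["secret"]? False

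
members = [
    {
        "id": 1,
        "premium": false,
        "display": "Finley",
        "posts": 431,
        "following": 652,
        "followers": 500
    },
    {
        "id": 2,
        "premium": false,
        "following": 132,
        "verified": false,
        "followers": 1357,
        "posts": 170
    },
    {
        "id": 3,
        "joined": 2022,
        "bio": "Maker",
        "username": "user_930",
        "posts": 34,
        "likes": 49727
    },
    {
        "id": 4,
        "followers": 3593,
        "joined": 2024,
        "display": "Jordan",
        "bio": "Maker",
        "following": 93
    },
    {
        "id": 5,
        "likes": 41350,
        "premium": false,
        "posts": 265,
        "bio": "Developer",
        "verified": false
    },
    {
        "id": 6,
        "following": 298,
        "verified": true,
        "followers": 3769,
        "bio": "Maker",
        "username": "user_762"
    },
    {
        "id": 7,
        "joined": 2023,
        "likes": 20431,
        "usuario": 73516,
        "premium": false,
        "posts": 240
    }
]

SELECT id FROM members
[1, 2, 3, 4, 5, 6, 7]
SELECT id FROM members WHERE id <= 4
[1, 2, 3, 4]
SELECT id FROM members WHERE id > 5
[6, 7]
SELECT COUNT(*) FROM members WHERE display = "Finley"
1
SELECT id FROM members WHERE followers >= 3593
[4, 6]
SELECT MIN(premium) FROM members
False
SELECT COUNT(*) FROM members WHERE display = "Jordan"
1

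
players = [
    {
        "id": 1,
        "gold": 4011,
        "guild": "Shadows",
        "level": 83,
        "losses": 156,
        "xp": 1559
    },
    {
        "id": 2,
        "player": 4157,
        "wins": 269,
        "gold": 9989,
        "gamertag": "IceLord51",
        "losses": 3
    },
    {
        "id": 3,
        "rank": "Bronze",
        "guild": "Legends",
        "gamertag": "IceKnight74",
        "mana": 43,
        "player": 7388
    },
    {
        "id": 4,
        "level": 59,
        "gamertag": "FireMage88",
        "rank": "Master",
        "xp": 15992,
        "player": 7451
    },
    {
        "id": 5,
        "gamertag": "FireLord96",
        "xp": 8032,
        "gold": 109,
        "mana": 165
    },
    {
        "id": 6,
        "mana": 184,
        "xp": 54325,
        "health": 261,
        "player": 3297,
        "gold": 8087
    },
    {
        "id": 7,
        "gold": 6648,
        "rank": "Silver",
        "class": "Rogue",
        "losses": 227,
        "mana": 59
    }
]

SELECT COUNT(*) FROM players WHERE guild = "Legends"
1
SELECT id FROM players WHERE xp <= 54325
[1, 4, 5, 6]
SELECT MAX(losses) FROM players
227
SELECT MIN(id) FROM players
1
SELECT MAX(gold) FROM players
9989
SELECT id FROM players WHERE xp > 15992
[6]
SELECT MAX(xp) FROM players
54325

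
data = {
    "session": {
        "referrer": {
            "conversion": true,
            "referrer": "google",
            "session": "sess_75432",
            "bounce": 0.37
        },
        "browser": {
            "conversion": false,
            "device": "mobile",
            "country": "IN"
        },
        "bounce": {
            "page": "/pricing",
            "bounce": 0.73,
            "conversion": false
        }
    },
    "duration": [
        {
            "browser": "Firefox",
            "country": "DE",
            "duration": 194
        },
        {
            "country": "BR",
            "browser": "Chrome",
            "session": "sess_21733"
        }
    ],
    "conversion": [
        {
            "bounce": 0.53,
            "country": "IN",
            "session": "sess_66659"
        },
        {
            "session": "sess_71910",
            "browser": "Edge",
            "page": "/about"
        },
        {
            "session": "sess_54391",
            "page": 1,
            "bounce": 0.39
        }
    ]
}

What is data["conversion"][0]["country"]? "IN"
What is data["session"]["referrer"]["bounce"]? 0.37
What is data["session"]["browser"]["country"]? "IN"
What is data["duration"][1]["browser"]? "Chrome"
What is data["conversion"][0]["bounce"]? 0.53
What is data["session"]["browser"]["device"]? "mobile"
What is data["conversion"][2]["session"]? "sess_54391"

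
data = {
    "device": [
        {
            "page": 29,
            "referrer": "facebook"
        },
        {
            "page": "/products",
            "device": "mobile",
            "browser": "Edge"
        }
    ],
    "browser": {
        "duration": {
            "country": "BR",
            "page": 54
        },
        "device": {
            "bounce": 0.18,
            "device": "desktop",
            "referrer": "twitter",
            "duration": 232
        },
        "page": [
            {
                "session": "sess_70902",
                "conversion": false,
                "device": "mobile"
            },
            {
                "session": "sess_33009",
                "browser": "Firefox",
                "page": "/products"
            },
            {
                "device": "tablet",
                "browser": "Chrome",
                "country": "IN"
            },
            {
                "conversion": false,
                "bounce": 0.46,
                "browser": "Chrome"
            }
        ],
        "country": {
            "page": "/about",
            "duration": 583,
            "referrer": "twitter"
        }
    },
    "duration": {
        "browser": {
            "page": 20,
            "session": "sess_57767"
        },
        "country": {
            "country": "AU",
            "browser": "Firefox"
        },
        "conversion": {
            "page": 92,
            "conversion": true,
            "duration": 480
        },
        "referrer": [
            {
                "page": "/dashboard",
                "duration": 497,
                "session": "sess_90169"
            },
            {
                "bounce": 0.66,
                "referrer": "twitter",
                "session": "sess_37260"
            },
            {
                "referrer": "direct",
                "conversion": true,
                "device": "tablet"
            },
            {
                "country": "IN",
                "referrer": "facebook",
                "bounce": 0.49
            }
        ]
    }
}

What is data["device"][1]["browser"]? "Edge"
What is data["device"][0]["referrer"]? "facebook"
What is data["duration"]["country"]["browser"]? "Firefox"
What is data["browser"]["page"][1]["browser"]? "Firefox"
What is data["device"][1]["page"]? "/products"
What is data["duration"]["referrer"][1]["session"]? "sess_37260"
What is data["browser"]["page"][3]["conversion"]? False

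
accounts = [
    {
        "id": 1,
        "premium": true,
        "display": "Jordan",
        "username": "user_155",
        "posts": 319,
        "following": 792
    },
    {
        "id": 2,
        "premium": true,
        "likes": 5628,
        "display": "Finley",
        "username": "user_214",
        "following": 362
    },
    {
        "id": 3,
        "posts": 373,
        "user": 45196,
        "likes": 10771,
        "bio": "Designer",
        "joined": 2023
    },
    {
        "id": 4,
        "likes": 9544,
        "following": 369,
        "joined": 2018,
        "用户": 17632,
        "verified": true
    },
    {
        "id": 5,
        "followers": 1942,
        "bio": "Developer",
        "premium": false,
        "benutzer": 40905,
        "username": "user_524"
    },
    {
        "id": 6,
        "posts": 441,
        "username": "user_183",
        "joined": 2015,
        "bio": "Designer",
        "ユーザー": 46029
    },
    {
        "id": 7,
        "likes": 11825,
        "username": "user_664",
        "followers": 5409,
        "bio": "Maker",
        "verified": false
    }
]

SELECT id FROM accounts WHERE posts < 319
[]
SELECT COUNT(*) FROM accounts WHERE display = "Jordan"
1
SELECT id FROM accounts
[1, 2, 3, 4, 5, 6, 7]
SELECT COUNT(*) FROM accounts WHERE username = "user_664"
1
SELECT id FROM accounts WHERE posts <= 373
[1, 3]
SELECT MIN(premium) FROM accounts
False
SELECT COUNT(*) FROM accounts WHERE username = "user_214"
1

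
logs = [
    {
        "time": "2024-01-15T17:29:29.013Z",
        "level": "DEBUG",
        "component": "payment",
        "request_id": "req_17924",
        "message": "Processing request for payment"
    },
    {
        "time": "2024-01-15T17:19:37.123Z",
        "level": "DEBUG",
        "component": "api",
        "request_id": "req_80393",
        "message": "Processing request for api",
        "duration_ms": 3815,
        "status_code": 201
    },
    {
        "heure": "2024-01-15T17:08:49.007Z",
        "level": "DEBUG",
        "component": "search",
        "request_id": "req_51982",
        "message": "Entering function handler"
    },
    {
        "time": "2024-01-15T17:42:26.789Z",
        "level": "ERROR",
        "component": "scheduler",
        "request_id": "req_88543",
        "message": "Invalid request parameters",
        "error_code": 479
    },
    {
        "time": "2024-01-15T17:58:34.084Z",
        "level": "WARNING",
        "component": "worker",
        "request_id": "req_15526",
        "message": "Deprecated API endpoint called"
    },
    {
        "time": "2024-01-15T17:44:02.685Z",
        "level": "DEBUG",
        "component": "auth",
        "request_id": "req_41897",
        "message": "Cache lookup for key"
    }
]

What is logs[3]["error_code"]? 479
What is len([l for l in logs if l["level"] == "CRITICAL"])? 0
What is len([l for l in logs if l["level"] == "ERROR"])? 1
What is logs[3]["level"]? "ERROR"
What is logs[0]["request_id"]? "req_17924"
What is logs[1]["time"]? "2024-01-15T17:19:37.123Z"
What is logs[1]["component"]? "api"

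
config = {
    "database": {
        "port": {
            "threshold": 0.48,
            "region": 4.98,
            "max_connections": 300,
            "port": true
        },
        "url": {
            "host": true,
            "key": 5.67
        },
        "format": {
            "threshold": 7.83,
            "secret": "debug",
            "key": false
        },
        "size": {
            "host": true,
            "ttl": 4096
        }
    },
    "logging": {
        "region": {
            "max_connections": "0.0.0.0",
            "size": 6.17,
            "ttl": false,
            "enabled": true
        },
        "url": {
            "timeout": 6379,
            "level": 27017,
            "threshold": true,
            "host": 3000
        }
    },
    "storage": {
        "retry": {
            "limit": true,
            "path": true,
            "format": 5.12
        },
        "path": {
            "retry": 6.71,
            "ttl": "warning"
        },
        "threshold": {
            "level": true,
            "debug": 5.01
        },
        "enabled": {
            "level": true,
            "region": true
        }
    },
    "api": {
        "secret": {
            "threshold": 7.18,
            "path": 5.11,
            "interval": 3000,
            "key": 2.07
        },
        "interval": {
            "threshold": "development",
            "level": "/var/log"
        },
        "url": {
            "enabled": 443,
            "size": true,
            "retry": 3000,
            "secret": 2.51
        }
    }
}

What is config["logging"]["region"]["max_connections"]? "0.0.0.0"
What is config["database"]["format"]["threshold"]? 7.83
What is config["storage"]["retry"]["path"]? True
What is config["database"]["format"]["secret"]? "debug"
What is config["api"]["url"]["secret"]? 2.51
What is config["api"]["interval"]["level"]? "/var/log"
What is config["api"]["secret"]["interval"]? 3000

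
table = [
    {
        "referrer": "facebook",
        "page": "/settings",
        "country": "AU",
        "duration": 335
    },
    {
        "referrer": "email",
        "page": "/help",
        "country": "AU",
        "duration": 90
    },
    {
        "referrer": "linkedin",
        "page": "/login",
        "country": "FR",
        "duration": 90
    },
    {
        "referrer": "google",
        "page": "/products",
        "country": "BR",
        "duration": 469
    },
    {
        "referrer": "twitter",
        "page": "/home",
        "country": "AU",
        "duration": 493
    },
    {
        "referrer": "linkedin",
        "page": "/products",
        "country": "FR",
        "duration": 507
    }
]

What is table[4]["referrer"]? "twitter"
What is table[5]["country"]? "FR"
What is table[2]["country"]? "FR"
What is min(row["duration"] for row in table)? 90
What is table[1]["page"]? "/help"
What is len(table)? 6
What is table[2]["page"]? "/login"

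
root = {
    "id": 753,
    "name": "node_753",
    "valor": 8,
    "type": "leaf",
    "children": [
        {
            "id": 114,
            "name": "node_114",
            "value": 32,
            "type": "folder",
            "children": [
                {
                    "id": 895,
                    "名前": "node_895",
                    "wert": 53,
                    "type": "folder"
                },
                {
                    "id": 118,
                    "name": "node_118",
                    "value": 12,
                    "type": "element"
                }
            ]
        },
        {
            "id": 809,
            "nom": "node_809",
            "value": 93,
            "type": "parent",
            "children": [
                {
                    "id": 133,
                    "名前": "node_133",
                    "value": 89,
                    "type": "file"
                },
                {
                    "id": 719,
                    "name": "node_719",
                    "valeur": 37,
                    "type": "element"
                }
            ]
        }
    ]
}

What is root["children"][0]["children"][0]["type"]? "folder"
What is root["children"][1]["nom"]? "node_809"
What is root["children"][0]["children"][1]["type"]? "element"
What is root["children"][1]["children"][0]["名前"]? "node_133"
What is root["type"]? "leaf"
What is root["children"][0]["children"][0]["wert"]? 53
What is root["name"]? "node_753"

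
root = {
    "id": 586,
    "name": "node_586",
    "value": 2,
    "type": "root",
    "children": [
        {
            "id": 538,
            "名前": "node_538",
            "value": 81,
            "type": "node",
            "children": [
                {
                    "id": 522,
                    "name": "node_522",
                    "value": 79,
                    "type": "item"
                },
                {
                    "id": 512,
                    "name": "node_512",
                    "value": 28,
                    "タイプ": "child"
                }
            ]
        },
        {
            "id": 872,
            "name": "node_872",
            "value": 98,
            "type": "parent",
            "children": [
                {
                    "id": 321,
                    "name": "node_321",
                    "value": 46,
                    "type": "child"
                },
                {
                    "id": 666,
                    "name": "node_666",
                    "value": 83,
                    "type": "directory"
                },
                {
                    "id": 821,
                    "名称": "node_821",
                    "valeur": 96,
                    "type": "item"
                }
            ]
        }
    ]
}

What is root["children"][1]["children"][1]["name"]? "node_666"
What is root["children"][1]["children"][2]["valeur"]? 96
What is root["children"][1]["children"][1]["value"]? 83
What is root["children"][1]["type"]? "parent"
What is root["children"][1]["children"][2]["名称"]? "node_821"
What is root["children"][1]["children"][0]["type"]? "child"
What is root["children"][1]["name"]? "node_872"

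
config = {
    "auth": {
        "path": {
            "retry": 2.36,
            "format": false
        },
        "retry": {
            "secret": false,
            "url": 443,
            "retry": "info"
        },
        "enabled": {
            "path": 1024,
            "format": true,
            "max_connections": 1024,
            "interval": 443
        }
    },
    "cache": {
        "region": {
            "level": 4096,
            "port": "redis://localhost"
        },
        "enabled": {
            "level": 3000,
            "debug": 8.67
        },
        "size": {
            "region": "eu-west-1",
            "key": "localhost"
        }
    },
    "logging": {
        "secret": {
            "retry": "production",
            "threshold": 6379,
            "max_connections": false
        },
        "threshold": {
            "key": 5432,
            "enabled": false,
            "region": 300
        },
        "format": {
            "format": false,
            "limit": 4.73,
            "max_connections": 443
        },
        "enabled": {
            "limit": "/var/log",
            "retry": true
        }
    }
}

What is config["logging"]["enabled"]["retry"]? True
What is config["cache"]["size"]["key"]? "localhost"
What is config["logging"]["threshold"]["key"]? 5432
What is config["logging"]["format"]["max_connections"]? 443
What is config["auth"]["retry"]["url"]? 443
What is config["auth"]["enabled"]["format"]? True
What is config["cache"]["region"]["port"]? "redis://localhost"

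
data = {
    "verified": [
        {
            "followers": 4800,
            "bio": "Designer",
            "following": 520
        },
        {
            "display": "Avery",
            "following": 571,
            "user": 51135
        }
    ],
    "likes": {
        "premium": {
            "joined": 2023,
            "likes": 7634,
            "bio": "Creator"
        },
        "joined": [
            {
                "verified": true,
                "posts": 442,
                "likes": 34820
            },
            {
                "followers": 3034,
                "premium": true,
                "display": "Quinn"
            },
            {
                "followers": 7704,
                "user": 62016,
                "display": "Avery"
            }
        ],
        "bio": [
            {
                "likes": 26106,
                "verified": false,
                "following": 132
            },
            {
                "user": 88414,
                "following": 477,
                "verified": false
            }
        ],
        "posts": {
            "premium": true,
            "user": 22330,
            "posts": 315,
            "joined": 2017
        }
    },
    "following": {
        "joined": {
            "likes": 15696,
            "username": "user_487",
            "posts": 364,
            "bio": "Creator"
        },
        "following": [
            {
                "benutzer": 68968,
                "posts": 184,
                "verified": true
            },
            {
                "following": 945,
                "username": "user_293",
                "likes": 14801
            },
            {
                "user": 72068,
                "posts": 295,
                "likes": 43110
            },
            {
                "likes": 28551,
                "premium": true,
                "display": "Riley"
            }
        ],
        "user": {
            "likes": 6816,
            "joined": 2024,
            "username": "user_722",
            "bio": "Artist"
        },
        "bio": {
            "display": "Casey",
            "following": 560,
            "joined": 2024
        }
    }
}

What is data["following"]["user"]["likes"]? 6816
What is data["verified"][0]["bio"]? "Designer"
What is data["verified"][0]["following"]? 520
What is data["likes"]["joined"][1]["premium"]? True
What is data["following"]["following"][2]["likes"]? 43110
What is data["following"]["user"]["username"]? "user_722"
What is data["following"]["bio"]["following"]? 560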